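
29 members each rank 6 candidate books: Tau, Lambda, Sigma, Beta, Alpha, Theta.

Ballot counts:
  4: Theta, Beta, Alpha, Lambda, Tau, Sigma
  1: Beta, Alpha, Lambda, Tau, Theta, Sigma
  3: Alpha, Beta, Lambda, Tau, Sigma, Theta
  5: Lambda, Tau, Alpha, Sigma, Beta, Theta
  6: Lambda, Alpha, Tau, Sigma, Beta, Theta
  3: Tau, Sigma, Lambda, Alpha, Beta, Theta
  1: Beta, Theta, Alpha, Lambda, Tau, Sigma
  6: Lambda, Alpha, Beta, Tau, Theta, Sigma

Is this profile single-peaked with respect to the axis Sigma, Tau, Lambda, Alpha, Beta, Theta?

yes

Axis positions: Sigma=1, Tau=2, Lambda=3, Alpha=4, Beta=5, Theta=6.
Ballot type 1 (peak Theta at position 6): ranking walks positions 6-5-4-3-2-1, expanding outward from the peak — single-peaked.
Ballot type 2 (peak Beta at position 5): ranking walks positions 5-4-3-2-6-1, expanding outward from the peak — single-peaked.
Ballot type 3 (peak Alpha at position 4): ranking walks positions 4-5-3-2-1-6, expanding outward from the peak — single-peaked.
Ballot type 4 (peak Lambda at position 3): ranking walks positions 3-2-4-1-5-6, expanding outward from the peak — single-peaked.
Ballot type 5 (peak Lambda at position 3): ranking walks positions 3-4-2-1-5-6, expanding outward from the peak — single-peaked.
Ballot type 6 (peak Tau at position 2): ranking walks positions 2-1-3-4-5-6, expanding outward from the peak — single-peaked.
Ballot type 7 (peak Beta at position 5): ranking walks positions 5-6-4-3-2-1, expanding outward from the peak — single-peaked.
Ballot type 8 (peak Lambda at position 3): ranking walks positions 3-4-5-2-6-1, expanding outward from the peak — single-peaked.
Every ranking is single-peaked on this axis.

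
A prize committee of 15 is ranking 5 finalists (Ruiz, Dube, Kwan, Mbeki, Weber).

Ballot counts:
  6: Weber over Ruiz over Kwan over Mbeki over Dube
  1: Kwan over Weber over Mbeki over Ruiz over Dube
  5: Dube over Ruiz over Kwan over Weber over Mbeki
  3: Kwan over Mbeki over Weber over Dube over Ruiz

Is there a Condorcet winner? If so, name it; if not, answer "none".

Pairwise majorities:
Ruiz vs Dube: Ruiz is ranked higher on 6+1 = 7 ballots, Dube on 8. Dube wins 8–7.
Ruiz–Kwan: Ruiz 11–4.
Ruiz vs Mbeki: 6+5 = 11 for Ruiz, 4 for Mbeki — Ruiz by 11–4.
Ruiz vs Weber: Weber wins 10–5.
Dube vs Kwan: 5 for Dube, 10 for Kwan — Kwan by 10–5.
Dube vs Mbeki: Dube is ranked higher on 5 ballots, Mbeki on 10. Mbeki wins 10–5.
Dube–Weber: Weber 10–5.
Kwan vs Mbeki: Kwan is ranked higher on 6+1+5+3 = 15 ballots, Mbeki on 0. Kwan wins 15–0.
Kwan vs Weber: Kwan preferred on 1+5+3 = 9 ballots; Kwan wins 9–6.
Mbeki vs Weber: 3 to 12, Weber.
Each nominee drops at least one matchup (Ruiz loses to Dube; Dube loses to Kwan; Kwan loses to Ruiz; Mbeki loses to Ruiz; Weber loses to Kwan); the cycle Ruiz > Kwan > Dube > Ruiz rules out a Condorcet winner.

none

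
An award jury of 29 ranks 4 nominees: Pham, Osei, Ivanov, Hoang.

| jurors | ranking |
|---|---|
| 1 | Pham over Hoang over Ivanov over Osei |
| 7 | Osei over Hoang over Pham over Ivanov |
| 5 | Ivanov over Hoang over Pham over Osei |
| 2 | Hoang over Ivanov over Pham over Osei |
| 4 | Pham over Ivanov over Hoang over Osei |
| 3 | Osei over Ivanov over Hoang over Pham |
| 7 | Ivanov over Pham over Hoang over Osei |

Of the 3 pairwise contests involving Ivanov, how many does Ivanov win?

3

Ivanov against each rival (29 jurors):
Ivanov vs Pham: 5+2+3+7 = 17 for Ivanov, 12 for Pham — Ivanov by 17–12.
Ivanov vs Osei: Ivanov, 19–10.
Ivanov vs Hoang: Ivanov wins 19–10.
Ivanov beats Pham, Osei, Hoang — 3 pairwise wins.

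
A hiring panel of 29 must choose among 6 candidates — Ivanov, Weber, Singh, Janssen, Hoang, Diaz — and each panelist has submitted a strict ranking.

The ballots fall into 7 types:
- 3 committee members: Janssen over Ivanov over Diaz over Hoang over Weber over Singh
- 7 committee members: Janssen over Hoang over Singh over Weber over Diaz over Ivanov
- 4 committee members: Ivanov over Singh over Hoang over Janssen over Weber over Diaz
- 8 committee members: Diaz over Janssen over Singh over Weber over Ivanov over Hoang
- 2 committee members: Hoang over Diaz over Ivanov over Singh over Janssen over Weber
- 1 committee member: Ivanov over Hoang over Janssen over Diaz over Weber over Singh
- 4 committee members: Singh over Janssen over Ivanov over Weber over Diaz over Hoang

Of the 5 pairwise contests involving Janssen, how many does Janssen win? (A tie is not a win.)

5

Janssen against each rival (29 committee members):
Janssen vs Ivanov: Janssen preferred on 3+7+8+4 = 22 ballots; Janssen wins 22–7.
Janssen vs Weber: 29 to 0, Janssen.
Janssen vs Singh: 19 to 10, Janssen.
Janssen vs Hoang: 22 to 7, Janssen.
Janssen vs Diaz: Janssen preferred on 3+7+4+1+4 = 19 ballots; Janssen wins 19–10.
Janssen beats Ivanov, Weber, Singh, Hoang, Diaz — 5 pairwise wins.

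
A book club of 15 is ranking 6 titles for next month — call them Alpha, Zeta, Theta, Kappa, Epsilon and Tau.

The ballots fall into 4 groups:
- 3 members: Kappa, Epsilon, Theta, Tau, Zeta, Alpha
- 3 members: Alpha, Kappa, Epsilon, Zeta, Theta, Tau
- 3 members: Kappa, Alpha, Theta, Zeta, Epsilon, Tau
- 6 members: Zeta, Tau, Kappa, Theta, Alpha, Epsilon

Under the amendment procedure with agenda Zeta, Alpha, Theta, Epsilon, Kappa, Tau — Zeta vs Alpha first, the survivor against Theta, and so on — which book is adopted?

Round 1: Zeta vs Alpha — 9–6, Zeta advances.
Round 2: Zeta vs Theta — 9–6, Zeta advances.
Round 3: Zeta vs Epsilon — 9–6, Zeta advances.
Round 4: Zeta vs Kappa — 6–9, Kappa advances.
Round 5: Kappa vs Tau — 9–6, Kappa advances.
Kappa survives the agenda.

Kappa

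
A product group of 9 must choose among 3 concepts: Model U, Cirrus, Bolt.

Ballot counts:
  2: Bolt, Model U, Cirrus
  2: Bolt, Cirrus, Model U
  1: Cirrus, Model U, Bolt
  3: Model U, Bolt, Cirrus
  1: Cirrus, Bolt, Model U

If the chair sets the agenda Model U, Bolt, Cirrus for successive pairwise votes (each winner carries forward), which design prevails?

Round 1: Model U vs Bolt — 4–5, Bolt advances.
Round 2: Bolt vs Cirrus — 7–2, Bolt advances.
Bolt survives the agenda.

Bolt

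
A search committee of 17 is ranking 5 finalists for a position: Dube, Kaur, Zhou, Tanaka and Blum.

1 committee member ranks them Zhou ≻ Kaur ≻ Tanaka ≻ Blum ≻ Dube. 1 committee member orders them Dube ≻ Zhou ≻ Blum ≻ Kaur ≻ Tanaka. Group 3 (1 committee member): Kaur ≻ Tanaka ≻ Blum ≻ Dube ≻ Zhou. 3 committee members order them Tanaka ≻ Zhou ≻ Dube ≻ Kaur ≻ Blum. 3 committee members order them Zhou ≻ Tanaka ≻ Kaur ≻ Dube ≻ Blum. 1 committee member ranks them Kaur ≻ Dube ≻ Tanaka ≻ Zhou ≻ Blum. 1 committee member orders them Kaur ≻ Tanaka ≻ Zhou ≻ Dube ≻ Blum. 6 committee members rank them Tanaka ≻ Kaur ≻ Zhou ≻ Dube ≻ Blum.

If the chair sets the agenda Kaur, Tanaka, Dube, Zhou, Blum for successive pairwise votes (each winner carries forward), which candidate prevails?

Round 1: Kaur vs Tanaka — 5–12, Tanaka advances.
Round 2: Tanaka vs Dube — 15–2, Tanaka advances.
Round 3: Tanaka vs Zhou — 12–5, Tanaka advances.
Round 4: Tanaka vs Blum — 16–1, Tanaka advances.
Tanaka survives the agenda.

Tanaka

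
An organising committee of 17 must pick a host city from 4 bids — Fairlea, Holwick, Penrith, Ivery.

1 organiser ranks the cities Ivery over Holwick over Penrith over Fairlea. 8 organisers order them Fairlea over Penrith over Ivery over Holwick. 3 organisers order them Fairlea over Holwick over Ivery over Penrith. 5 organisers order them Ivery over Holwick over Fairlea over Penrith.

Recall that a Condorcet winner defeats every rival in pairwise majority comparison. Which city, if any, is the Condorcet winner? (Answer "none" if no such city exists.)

Fairlea

Head-to-head results (17 organisers):
Fairlea–Holwick: Fairlea 11–6.
Fairlea–Penrith: Fairlea 16–1.
Fairlea vs Ivery: 11 to 6, Fairlea.
Holwick–Penrith: Holwick 9–8.
Holwick–Ivery: Ivery 14–3.
Penrith vs Ivery: 8 for Penrith, 9 for Ivery — Ivery by 9–8.
Fairlea beats each of Holwick, Penrith, Ivery — Fairlea is the Condorcet winner.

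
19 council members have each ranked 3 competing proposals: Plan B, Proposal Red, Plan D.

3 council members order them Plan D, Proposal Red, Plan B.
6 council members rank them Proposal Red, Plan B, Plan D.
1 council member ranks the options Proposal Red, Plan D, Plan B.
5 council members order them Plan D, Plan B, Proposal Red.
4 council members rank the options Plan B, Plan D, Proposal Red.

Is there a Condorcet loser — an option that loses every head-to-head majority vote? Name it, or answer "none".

none

Head-to-head results (19 council members):
Plan B vs Proposal Red: Plan B is ranked higher on 5+4 = 9 ballots, Proposal Red on 10. Proposal Red wins 10–9.
Plan B vs Plan D: Plan B, 10–9.
Proposal Red vs Plan D: Proposal Red preferred on 6+1 = 7 ballots; Plan D wins 12–7.
No option is winless: Plan B beats Plan D; Proposal Red beats Plan B; Plan D beats Proposal Red. There is no Condorcet loser.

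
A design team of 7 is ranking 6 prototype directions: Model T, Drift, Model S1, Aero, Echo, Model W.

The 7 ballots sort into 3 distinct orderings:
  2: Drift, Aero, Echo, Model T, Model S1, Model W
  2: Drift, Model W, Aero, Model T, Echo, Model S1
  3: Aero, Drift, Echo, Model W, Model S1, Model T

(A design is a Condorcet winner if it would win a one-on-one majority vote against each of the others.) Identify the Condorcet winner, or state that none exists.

Check each pair by majority over 7 ballots:
Model T vs Drift: 0 to 7, Drift.
Model T vs Model S1: Model T wins 4–3.
Model T vs Aero: Model T is ranked higher on 0 ballots, Aero on 7. Aero wins 7–0.
Model T vs Echo: Model T preferred on 2 ballots; Echo wins 5–2.
Model T vs Model W: Model W, 5–2.
Drift vs Model S1: Drift wins 7–0.
Drift vs Aero: Drift preferred on 2+2 = 4 ballots; Drift wins 4–3.
Drift vs Echo: Drift wins 7–0.
Drift vs Model W: Drift is ranked higher on 2+2+3 = 7 ballots, Model W on 0. Drift wins 7–0.
Model S1 vs Aero: 0 to 7, Aero.
Model S1 vs Echo: 0 for Model S1, 7 for Echo — Echo by 7–0.
Model S1 vs Model W: 2 to 5, Model W.
Aero vs Echo: 2+2+3 = 7 for Aero, 0 for Echo — Aero by 7–0.
Aero vs Model W: Aero, 5–2.
Echo vs Model W: 5 to 2, Echo.
Only Drift has no losses; Drift is the Condorcet winner.

Drift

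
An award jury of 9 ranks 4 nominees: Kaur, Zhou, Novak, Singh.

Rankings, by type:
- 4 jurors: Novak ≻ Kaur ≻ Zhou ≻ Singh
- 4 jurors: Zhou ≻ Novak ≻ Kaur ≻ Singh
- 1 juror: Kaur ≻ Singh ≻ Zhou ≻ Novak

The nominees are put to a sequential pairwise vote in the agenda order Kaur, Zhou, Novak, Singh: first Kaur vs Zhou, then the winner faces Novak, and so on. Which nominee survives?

Novak

Round 1: Kaur vs Zhou — 5–4, Kaur advances.
Round 2: Kaur vs Novak — 1–8, Novak advances.
Round 3: Novak vs Singh — 8–1, Novak advances.
Novak survives the agenda.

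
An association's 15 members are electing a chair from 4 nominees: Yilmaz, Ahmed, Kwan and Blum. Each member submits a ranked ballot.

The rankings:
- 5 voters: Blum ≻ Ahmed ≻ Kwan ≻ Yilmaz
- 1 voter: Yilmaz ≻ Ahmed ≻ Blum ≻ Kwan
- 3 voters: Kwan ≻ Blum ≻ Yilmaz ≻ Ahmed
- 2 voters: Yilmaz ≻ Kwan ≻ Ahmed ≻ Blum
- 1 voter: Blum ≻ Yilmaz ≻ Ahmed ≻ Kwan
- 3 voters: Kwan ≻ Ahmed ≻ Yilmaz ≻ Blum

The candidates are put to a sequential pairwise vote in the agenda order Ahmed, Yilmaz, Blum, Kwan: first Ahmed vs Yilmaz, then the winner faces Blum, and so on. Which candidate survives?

Kwan

Round 1: Ahmed vs Yilmaz — 8–7, Ahmed advances.
Round 2: Ahmed vs Blum — 6–9, Blum advances.
Round 3: Blum vs Kwan — 7–8, Kwan advances.
Kwan survives the agenda.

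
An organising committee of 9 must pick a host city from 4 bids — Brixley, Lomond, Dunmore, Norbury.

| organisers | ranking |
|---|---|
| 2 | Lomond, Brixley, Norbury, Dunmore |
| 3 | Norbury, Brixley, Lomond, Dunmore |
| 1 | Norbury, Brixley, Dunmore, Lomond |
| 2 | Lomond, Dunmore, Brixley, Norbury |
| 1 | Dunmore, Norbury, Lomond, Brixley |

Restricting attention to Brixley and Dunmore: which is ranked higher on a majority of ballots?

Ballots ranking Brixley above Dunmore: 2 + 3 + 1 = 6.
Ballots ranking Dunmore above Brixley: 9 − 6 = 3.
Brixley wins the head-to-head 6–3.

Brixley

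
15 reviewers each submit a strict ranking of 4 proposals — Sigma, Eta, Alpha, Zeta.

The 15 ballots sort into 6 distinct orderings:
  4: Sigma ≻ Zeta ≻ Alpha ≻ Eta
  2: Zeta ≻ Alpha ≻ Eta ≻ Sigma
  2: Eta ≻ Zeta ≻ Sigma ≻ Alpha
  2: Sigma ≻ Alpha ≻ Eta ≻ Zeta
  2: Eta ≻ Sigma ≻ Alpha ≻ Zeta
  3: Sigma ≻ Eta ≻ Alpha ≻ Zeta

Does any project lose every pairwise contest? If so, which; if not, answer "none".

none

Head-to-head results (15 reviewers):
Sigma–Eta: Sigma 9–6.
Sigma vs Alpha: 4+2+2+2+3 = 13 for Sigma, 2 for Alpha — Sigma by 13–2.
Sigma vs Zeta: Sigma preferred on 4+2+2+3 = 11 ballots; Sigma wins 11–4.
Eta vs Alpha: Eta is ranked higher on 2+2+3 = 7 ballots, Alpha on 8. Alpha wins 8–7.
Eta vs Zeta: Eta is ranked higher on 2+2+2+3 = 9 ballots, Zeta on 6. Eta wins 9–6.
Alpha–Zeta: Zeta 8–7.
No project is winless: Sigma beats Eta; Eta beats Zeta; Alpha beats Eta; Zeta beats Alpha. There is no Condorcet loser.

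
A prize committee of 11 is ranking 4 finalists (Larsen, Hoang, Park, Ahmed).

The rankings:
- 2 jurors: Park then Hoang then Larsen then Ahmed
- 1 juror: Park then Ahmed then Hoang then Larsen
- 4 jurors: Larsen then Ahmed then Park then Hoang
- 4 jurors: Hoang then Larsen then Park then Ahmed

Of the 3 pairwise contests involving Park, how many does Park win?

2

Park against each rival (11 jurors):
Park vs Larsen: Park is ranked higher on 2+1 = 3 ballots, Larsen on 8. Larsen wins 8–3.
Park–Hoang: Park 7–4.
Park vs Ahmed: Park preferred on 2+1+4 = 7 ballots; Park wins 7–4.
Park beats Hoang, Ahmed; loses to Larsen — 2 pairwise wins.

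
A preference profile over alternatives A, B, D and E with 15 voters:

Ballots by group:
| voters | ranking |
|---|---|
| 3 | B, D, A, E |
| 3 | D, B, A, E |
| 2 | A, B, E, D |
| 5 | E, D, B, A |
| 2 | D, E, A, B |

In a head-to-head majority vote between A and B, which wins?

Ballots ranking A above B: 2 + 2 = 4.
Ballots ranking B above A: 15 − 4 = 11.
B wins the head-to-head 11–4.

B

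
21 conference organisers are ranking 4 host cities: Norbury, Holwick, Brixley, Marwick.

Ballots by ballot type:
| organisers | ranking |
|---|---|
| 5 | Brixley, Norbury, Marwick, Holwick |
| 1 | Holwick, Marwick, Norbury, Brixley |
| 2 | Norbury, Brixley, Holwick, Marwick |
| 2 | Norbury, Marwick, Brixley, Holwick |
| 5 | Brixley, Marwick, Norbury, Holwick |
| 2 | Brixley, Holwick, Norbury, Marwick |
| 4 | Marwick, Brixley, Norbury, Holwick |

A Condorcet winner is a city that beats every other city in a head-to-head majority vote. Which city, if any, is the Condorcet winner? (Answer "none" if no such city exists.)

Pairwise majorities:
Norbury–Holwick: Norbury 18–3.
Norbury vs Brixley: Brixley wins 16–5.
Norbury–Marwick: Norbury 11–10.
Holwick vs Brixley: Brixley, 20–1.
Holwick vs Marwick: Marwick wins 16–5.
Brixley vs Marwick: Brixley, 14–7.
Only Brixley has no losses; Brixley is the Condorcet winner.

Brixley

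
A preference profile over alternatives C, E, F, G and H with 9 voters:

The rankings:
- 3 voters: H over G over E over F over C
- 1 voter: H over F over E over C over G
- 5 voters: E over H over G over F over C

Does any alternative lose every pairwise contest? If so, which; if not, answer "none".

Pairwise majorities:
C vs E: 0 to 9, E.
C vs F: 0 to 9, F.
C–G: G 8–1.
C vs H: H wins 9–0.
E vs F: E wins 8–1.
E vs G: 1+5 = 6 for E, 3 for G — E by 6–3.
E vs H: E preferred on 5 ballots; E wins 5–4.
F vs G: G wins 8–1.
F vs H: F is ranked higher on 0 ballots, H on 9. H wins 9–0.
G vs H: 0 for G, 9 for H — H by 9–0.
C is beaten in every head-to-head and is the Condorcet loser.

C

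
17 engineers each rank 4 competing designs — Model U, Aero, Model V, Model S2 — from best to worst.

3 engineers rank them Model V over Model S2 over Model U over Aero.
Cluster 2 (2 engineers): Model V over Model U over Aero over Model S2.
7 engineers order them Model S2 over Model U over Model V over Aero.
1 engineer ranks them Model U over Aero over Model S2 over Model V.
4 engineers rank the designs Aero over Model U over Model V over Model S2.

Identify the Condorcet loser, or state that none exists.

Pairwise majorities:
Model U vs Aero: 3+2+7+1 = 13 for Model U, 4 for Aero — Model U by 13–4.
Model U vs Model V: 7+1+4 = 12 for Model U, 5 for Model V — Model U by 12–5.
Model U–Model S2: Model S2 10–7.
Aero vs Model V: Aero preferred on 1+4 = 5 ballots; Model V wins 12–5.
Aero vs Model S2: Model S2, 10–7.
Model V vs Model S2: Model V wins 9–8.
Aero loses to every other design — it is the Condorcet loser.

Aero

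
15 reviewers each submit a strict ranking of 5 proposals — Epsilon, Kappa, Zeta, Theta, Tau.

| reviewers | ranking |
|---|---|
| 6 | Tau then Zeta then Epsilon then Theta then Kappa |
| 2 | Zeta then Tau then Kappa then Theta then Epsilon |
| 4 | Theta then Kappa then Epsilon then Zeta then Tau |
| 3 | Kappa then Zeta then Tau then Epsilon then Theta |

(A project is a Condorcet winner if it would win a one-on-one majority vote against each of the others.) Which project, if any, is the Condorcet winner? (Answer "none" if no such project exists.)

Check each pair by majority over 15 ballots:
Epsilon vs Kappa: Kappa wins 9–6.
Epsilon vs Zeta: Zeta wins 11–4.
Epsilon–Theta: Epsilon 9–6.
Epsilon–Tau: Tau 11–4.
Kappa–Zeta: Zeta 8–7.
Kappa–Theta: Theta 10–5.
Kappa–Tau: Tau 8–7.
Zeta–Theta: Zeta 11–4.
Zeta vs Tau: Zeta wins 9–6.
Theta vs Tau: Tau wins 11–4.
Zeta defeats every rival head-to-head and is the Condorcet winner.

Zeta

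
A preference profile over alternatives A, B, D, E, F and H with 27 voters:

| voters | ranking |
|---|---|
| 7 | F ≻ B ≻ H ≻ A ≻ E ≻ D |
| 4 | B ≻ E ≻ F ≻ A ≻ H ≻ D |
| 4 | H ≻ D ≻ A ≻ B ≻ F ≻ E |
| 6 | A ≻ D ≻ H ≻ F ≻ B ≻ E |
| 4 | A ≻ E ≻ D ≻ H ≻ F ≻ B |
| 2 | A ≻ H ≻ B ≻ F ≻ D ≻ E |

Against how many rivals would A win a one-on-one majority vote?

A against each rival (27 voters):
A vs B: A wins 16–11.
A vs D: 23 to 4, A.
A–E: A 23–4.
A vs F: A, 16–11.
A vs H: A preferred on 4+6+4+2 = 16 ballots; A wins 16–11.
A beats B, D, E, F, H — 5 pairwise wins.

5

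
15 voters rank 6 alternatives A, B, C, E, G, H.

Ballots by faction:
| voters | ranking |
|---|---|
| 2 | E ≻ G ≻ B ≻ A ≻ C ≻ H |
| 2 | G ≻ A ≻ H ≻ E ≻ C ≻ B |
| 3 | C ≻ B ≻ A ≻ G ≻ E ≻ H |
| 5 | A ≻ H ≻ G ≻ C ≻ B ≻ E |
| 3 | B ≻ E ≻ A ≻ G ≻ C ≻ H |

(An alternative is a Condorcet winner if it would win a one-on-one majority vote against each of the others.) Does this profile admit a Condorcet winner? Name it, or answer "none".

none

Pairwise majorities:
A vs B: A preferred on 2+5 = 7 ballots; B wins 8–7.
A vs C: 2+2+5+3 = 12 for A, 3 for C — A by 12–3.
A vs E: 2+3+5 = 10 for A, 5 for E — A by 10–5.
A vs G: A preferred on 3+5+3 = 11 ballots; A wins 11–4.
A vs H: 2+2+3+5+3 = 15 for A, 0 for H — A by 15–0.
B vs C: B preferred on 2+3 = 5 ballots; C wins 10–5.
B vs E: B is ranked higher on 3+5+3 = 11 ballots, E on 4. B wins 11–4.
B vs G: B preferred on 3+3 = 6 ballots; G wins 9–6.
B vs H: B is ranked higher on 2+3+3 = 8 ballots, H on 7. B wins 8–7.
C vs E: 3+5 = 8 for C, 7 for E — C by 8–7.
C vs G: C is ranked higher on 3 ballots, G on 12. G wins 12–3.
C vs H: C is ranked higher on 2+3+3 = 8 ballots, H on 7. C wins 8–7.
E vs G: 5 to 10, G.
E vs H: 8 to 7, E.
G vs H: G is ranked higher on 2+2+3+3 = 10 ballots, H on 5. G wins 10–5.
Each alternative drops at least one matchup (A loses to B; B loses to C; C loses to A; E loses to A; G loses to A; H loses to A); the cycle A → C → B → A rules out a Condorcet winner.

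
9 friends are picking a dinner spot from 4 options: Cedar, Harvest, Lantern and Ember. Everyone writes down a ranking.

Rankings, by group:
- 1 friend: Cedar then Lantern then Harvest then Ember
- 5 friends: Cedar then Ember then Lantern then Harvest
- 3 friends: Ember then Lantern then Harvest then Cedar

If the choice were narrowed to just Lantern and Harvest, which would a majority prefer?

Lantern

Ballots ranking Lantern above Harvest: 1 + 5 + 3 = 9.
Ballots ranking Harvest above Lantern: 9 − 9 = 0.
Lantern wins the head-to-head 9–0.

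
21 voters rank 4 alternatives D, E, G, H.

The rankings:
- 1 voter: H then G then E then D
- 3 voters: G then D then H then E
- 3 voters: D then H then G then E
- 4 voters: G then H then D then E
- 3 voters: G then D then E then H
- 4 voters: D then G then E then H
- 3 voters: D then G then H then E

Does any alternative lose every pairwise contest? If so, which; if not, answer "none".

Head-to-head results (21 voters):
D vs E: D, 20–1.
D vs G: D preferred on 3+4+3 = 10 ballots; G wins 11–10.
D vs H: 3+3+3+4+3 = 16 for D, 5 for H — D by 16–5.
E vs G: E is ranked higher on 0 ballots, G on 21. G wins 21–0.
E vs H: H wins 14–7.
G vs H: G, 17–4.
E is beaten in every head-to-head and is the Condorcet loser.

E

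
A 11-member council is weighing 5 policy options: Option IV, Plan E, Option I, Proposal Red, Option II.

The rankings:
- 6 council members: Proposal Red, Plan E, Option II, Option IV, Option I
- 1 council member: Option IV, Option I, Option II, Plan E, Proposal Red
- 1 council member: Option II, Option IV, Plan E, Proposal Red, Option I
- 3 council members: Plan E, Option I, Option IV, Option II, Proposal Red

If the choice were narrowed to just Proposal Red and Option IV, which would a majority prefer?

Proposal Red

Ballots ranking Proposal Red above Option IV: 6.
Ballots ranking Option IV above Proposal Red: 11 − 6 = 5.
Proposal Red wins the head-to-head 6–5.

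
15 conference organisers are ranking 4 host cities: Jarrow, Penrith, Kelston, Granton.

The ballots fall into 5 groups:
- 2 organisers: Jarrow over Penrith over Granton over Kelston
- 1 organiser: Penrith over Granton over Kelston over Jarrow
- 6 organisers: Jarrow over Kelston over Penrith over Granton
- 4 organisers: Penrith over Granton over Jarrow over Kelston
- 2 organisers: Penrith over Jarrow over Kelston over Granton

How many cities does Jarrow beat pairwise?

Jarrow against each rival (15 organisers):
Jarrow vs Penrith: Jarrow wins 8–7.
Jarrow vs Kelston: Jarrow preferred on 2+6+4+2 = 14 ballots; Jarrow wins 14–1.
Jarrow vs Granton: Jarrow wins 10–5.
Jarrow beats Penrith, Kelston, Granton — 3 pairwise wins.

3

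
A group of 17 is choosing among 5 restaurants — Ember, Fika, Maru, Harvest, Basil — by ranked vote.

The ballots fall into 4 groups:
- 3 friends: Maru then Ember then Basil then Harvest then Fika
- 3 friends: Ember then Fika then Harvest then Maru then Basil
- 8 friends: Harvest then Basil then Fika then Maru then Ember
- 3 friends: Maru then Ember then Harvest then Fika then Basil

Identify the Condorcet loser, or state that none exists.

Pairwise majorities:
Ember vs Fika: 3+3+3 = 9 for Ember, 8 for Fika — Ember by 9–8.
Ember vs Maru: 3 to 14, Maru.
Ember–Harvest: Ember 9–8.
Ember vs Basil: Ember wins 9–8.
Fika–Maru: Fika 11–6.
Fika vs Harvest: Harvest wins 14–3.
Fika vs Basil: Basil wins 11–6.
Maru–Harvest: Harvest 11–6.
Maru vs Basil: Maru, 9–8.
Harvest vs Basil: Harvest wins 14–3.
No restaurant is winless: Ember beats Fika; Fika beats Maru; Maru beats Ember; Harvest beats Fika; Basil beats Fika. There is no Condorcet loser.

none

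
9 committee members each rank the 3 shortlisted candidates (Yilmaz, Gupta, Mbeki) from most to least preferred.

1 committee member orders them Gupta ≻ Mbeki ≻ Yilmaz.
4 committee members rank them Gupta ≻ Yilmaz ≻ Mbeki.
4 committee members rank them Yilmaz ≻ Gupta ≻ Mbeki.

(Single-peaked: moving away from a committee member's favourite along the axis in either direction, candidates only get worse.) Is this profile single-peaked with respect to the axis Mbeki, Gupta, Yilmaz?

Axis positions: Mbeki=1, Gupta=2, Yilmaz=3.
Ballot type 1 (peak Gupta at position 2): ranking walks positions 2-1-3, expanding outward from the peak — single-peaked.
Ballot type 2 (peak Gupta at position 2): ranking walks positions 2-3-1, expanding outward from the peak — single-peaked.
Ballot type 3 (peak Yilmaz at position 3): ranking walks positions 3-2-1, expanding outward from the peak — single-peaked.
Every ranking is single-peaked on this axis.

yes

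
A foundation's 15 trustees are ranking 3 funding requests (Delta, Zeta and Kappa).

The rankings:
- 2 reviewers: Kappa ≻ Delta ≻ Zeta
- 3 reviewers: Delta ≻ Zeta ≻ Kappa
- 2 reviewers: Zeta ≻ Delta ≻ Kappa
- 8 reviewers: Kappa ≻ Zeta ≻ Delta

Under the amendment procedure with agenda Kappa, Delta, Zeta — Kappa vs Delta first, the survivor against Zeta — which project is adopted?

Round 1: Kappa vs Delta — 10–5, Kappa advances.
Round 2: Kappa vs Zeta — 10–5, Kappa advances.
Kappa survives the agenda.

Kappa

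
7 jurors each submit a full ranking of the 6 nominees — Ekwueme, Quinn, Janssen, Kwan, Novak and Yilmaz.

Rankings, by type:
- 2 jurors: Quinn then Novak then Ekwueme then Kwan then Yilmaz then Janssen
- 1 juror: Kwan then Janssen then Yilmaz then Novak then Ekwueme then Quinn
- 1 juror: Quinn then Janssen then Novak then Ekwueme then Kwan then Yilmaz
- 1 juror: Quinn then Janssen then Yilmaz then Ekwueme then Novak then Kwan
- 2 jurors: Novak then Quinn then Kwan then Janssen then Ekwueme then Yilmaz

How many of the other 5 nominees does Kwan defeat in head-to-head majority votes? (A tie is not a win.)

2

Kwan against each rival (7 jurors):
Kwan–Ekwueme: Ekwueme 4–3.
Kwan vs Quinn: Quinn wins 6–1.
Kwan vs Janssen: Kwan preferred on 2+1+2 = 5 ballots; Kwan wins 5–2.
Kwan vs Novak: 1 to 6, Novak.
Kwan vs Yilmaz: Kwan preferred on 2+1+1+2 = 6 ballots; Kwan wins 6–1.
Kwan beats Janssen, Yilmaz; loses to Ekwueme, Quinn, Novak — 2 pairwise wins.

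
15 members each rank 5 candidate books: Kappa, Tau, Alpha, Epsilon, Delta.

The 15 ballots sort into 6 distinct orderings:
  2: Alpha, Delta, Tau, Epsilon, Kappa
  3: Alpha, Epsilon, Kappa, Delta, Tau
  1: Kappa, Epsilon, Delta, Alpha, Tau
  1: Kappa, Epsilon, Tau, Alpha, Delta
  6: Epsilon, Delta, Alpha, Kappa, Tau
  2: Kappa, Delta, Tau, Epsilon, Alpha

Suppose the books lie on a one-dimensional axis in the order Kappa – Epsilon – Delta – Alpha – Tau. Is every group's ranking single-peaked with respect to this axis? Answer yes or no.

Axis positions: Kappa=1, Epsilon=2, Delta=3, Alpha=4, Tau=5.
Group 1 (peak Alpha at position 4): ranking walks positions 4-3-5-2-1, expanding outward from the peak — single-peaked.
Group 2: ranking walks positions 4-2-1-3-5; Epsilon is ranked above Delta even though Delta lies between Epsilon and the peak Alpha on the axis — preferences dip and rise again. Not single-peaked.
Group 3 (peak Kappa at position 1): ranking walks positions 1-2-3-4-5, expanding outward from the peak — single-peaked.
Group 4: ranking walks positions 1-2-5-4-3; Tau is ranked above Delta even though Delta lies between Tau and the peak Kappa on the axis — preferences dip and rise again. Not single-peaked.
Group 5 (peak Epsilon at position 2): ranking walks positions 2-3-4-1-5, expanding outward from the peak — single-peaked.
Group 6: ranking walks positions 1-3-5-2-4; Delta is ranked above Epsilon even though Epsilon lies between Delta and the peak Kappa on the axis — preferences dip and rise again. Not single-peaked.
Group 2 violates single-peakedness, so the profile is not single-peaked on this axis.

no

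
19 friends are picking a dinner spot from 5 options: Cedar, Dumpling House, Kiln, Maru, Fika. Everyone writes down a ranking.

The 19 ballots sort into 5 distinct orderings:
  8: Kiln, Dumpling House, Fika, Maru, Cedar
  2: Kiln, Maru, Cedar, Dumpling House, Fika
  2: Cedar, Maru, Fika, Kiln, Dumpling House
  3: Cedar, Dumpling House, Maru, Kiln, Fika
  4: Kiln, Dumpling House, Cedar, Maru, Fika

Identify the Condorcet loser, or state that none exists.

Fika

Pairwise majorities:
Cedar vs Dumpling House: Cedar preferred on 2+2+3 = 7 ballots; Dumpling House wins 12–7.
Cedar–Kiln: Kiln 14–5.
Cedar–Maru: Maru 10–9.
Cedar vs Fika: 11 to 8, Cedar.
Dumpling House vs Kiln: 3 to 16, Kiln.
Dumpling House vs Maru: Dumpling House, 15–4.
Dumpling House vs Fika: Dumpling House is ranked higher on 8+2+3+4 = 17 ballots, Fika on 2. Dumpling House wins 17–2.
Kiln vs Maru: Kiln is ranked higher on 8+2+4 = 14 ballots, Maru on 5. Kiln wins 14–5.
Kiln vs Fika: 8+2+3+4 = 17 for Kiln, 2 for Fika — Kiln by 17–2.
Maru vs Fika: Maru, 11–8.
Fika is beaten in every head-to-head and is the Condorcet loser.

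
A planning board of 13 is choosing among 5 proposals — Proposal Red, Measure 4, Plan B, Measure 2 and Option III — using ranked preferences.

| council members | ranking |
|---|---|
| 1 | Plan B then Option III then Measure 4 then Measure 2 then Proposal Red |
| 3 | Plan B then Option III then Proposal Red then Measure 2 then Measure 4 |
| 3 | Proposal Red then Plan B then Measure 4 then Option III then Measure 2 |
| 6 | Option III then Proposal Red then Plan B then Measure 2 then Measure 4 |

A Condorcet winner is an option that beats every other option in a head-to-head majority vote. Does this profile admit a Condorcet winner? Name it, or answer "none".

Head-to-head results (13 council members):
Proposal Red vs Measure 4: Proposal Red wins 12–1.
Proposal Red vs Plan B: Proposal Red wins 9–4.
Proposal Red vs Measure 2: Proposal Red wins 12–1.
Proposal Red–Option III: Option III 10–3.
Measure 4 vs Plan B: Plan B, 13–0.
Measure 4–Measure 2: Measure 2 9–4.
Measure 4 vs Option III: Option III, 10–3.
Plan B vs Measure 2: Plan B wins 13–0.
Plan B–Option III: Plan B 7–6.
Measure 2–Option III: Option III 13–0.
No option is unbeaten: Proposal Red loses to Option III; Measure 4 loses to Proposal Red; Plan B loses to Proposal Red; Measure 2 loses to Proposal Red; Option III loses to Plan B. In particular Proposal Red > Plan B > Option III > Proposal Red is a majority cycle — no Condorcet winner exists.

none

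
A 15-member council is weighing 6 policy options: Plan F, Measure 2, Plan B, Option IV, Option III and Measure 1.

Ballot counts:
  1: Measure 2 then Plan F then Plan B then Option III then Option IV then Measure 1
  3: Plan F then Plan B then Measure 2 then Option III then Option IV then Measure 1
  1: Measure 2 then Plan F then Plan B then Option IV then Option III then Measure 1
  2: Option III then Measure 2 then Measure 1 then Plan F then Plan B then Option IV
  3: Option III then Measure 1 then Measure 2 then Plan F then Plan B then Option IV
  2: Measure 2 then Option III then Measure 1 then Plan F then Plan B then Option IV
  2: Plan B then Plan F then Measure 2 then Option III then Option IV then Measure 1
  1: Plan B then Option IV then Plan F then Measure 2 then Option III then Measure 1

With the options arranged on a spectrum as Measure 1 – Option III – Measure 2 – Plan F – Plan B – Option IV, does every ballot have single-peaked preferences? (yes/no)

yes

Axis positions: Measure 1=1, Option III=2, Measure 2=3, Plan F=4, Plan B=5, Option IV=6.
Group 1 (peak Measure 2 at position 3): ranking walks positions 3-4-5-2-6-1, expanding outward from the peak — single-peaked.
Group 2 (peak Plan F at position 4): ranking walks positions 4-5-3-2-6-1, expanding outward from the peak — single-peaked.
Group 3 (peak Measure 2 at position 3): ranking walks positions 3-4-5-6-2-1, expanding outward from the peak — single-peaked.
Group 4 (peak Option III at position 2): ranking walks positions 2-3-1-4-5-6, expanding outward from the peak — single-peaked.
Group 5 (peak Option III at position 2): ranking walks positions 2-1-3-4-5-6, expanding outward from the peak — single-peaked.
Group 6 (peak Measure 2 at position 3): ranking walks positions 3-2-1-4-5-6, expanding outward from the peak — single-peaked.
Group 7 (peak Plan B at position 5): ranking walks positions 5-4-3-2-6-1, expanding outward from the peak — single-peaked.
Group 8 (peak Plan B at position 5): ranking walks positions 5-6-4-3-2-1, expanding outward from the peak — single-peaked.
Every ranking is single-peaked on this axis.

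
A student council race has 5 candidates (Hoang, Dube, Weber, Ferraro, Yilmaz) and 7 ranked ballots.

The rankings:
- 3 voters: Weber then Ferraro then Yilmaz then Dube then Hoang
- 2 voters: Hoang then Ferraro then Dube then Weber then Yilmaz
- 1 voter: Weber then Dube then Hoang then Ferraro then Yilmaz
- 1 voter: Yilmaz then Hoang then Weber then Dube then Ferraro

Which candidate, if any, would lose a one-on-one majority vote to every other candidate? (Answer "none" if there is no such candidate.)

Pairwise majorities:
Hoang–Dube: Dube 4–3.
Hoang vs Weber: Hoang is ranked higher on 2+1 = 3 ballots, Weber on 4. Weber wins 4–3.
Hoang vs Ferraro: 2+1+1 = 4 for Hoang, 3 for Ferraro — Hoang by 4–3.
Hoang vs Yilmaz: Yilmaz wins 4–3.
Dube–Weber: Weber 5–2.
Dube vs Ferraro: 2 to 5, Ferraro.
Dube vs Yilmaz: 2+1 = 3 for Dube, 4 for Yilmaz — Yilmaz by 4–3.
Weber vs Ferraro: 3+1+1 = 5 for Weber, 2 for Ferraro — Weber by 5–2.
Weber vs Yilmaz: Weber is ranked higher on 3+2+1 = 6 ballots, Yilmaz on 1. Weber wins 6–1.
Ferraro vs Yilmaz: Ferraro preferred on 3+2+1 = 6 ballots; Ferraro wins 6–1.
Each candidate has at least one pairwise win (Hoang beats Ferraro; Dube beats Hoang; Weber beats Hoang; Ferraro beats Dube; Yilmaz beats Hoang) — no Condorcet loser.

none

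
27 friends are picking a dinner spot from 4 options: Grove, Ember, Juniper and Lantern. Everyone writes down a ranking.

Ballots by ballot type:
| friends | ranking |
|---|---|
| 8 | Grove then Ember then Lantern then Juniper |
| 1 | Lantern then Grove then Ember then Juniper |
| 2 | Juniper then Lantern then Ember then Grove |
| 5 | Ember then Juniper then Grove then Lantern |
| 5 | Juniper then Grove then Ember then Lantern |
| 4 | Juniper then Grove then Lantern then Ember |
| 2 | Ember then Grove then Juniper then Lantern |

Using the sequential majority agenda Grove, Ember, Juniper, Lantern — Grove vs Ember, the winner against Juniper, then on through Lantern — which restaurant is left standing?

Round 1: Grove vs Ember — 18–9, Grove advances.
Round 2: Grove vs Juniper — 11–16, Juniper advances.
Round 3: Juniper vs Lantern — 18–9, Juniper advances.
The agenda winner is Juniper.

Juniper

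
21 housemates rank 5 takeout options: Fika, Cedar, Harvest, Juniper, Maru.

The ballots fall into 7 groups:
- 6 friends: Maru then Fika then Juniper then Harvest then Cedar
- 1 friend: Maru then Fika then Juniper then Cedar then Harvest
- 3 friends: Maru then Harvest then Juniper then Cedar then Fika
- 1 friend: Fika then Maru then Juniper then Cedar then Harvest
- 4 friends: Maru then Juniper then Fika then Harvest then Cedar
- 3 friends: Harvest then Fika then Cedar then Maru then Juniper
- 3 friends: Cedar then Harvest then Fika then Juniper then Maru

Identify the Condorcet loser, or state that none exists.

Pairwise majorities:
Fika–Cedar: Fika 15–6.
Fika vs Harvest: 6+1+1+4 = 12 for Fika, 9 for Harvest — Fika by 12–9.
Fika vs Juniper: Fika, 14–7.
Fika vs Maru: 7 to 14, Maru.
Cedar vs Harvest: 5 to 16, Harvest.
Cedar vs Juniper: Cedar preferred on 3+3 = 6 ballots; Juniper wins 15–6.
Cedar vs Maru: Maru, 15–6.
Harvest vs Juniper: Harvest preferred on 3+3+3 = 9 ballots; Juniper wins 12–9.
Harvest vs Maru: Harvest preferred on 3+3 = 6 ballots; Maru wins 15–6.
Juniper vs Maru: 3 to 18, Maru.
Cedar is beaten in every head-to-head and is the Condorcet loser.

Cedar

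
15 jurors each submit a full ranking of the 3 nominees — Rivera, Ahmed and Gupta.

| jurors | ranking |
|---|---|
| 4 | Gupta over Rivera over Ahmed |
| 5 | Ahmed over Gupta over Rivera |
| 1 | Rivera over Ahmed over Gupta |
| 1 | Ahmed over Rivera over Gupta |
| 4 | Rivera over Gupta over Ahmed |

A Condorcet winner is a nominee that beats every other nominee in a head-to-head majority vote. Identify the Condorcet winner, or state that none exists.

Pairwise majorities:
Rivera vs Ahmed: Rivera preferred on 4+1+4 = 9 ballots; Rivera wins 9–6.
Rivera vs Gupta: 1+1+4 = 6 for Rivera, 9 for Gupta — Gupta by 9–6.
Ahmed vs Gupta: Ahmed is ranked higher on 5+1+1 = 7 ballots, Gupta on 8. Gupta wins 8–7.
Only Gupta has no losses; Gupta is the Condorcet winner.

Gupta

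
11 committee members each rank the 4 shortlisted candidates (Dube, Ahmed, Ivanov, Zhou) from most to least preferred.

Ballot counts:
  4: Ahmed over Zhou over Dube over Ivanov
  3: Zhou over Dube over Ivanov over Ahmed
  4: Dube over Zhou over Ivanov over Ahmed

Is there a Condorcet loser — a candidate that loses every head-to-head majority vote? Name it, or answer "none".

Head-to-head results (11 committee members):
Dube vs Ahmed: Dube, 7–4.
Dube vs Ivanov: Dube wins 11–0.
Dube vs Zhou: Dube preferred on 4 ballots; Zhou wins 7–4.
Ahmed vs Ivanov: Ivanov wins 7–4.
Ahmed vs Zhou: 4 for Ahmed, 7 for Zhou — Zhou by 7–4.
Ivanov vs Zhou: Zhou wins 11–0.
Only Ahmed has no wins; Ahmed is the Condorcet loser.

Ahmed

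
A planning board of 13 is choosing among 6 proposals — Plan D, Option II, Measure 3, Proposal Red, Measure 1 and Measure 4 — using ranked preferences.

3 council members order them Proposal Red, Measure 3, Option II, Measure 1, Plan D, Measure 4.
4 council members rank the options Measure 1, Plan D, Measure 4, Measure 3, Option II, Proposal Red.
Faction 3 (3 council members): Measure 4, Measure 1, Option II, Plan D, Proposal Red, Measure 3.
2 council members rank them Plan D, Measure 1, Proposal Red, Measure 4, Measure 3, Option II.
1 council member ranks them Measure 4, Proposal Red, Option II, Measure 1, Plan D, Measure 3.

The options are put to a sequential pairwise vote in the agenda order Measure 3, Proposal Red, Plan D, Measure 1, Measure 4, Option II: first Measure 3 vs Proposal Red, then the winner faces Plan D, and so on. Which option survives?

Round 1: Measure 3 vs Proposal Red — 4–9, Proposal Red advances.
Round 2: Proposal Red vs Plan D — 4–9, Plan D advances.
Round 3: Plan D vs Measure 1 — 2–11, Measure 1 advances.
Round 4: Measure 1 vs Measure 4 — 9–4, Measure 1 advances.
Round 5: Measure 1 vs Option II — 9–4, Measure 1 advances.
The agenda winner is Measure 1.

Measure 1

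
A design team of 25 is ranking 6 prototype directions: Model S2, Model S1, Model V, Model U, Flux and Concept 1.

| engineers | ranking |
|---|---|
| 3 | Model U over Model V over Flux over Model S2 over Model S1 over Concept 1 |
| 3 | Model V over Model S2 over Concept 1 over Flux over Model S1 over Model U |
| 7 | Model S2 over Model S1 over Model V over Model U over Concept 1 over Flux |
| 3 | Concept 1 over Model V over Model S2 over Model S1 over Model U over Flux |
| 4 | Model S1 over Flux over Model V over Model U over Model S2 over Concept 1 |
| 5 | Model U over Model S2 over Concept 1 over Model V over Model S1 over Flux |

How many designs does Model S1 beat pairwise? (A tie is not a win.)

Model S1 against each rival (25 engineers):
Model S1 vs Model S2: Model S1 is ranked higher on 4 ballots, Model S2 on 21. Model S2 wins 21–4.
Model S1 vs Model V: Model V, 14–11.
Model S1 vs Model U: Model S1, 17–8.
Model S1 vs Flux: 7+3+4+5 = 19 for Model S1, 6 for Flux — Model S1 by 19–6.
Model S1 vs Concept 1: Model S1 wins 14–11.
Model S1 beats Model U, Flux, Concept 1; loses to Model S2, Model V — 3 pairwise wins.

3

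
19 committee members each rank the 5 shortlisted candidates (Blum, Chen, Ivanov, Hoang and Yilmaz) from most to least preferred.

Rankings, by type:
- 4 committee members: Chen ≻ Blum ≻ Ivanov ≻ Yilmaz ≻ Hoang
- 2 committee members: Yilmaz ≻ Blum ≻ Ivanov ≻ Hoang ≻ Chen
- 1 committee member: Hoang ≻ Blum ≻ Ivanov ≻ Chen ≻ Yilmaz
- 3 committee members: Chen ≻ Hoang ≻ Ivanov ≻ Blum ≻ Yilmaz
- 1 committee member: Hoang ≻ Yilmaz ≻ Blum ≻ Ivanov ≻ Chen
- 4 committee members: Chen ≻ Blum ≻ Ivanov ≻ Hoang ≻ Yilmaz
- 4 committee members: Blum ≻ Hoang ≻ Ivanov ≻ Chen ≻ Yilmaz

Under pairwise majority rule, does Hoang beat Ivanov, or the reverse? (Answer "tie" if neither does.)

Ivanov

Ballots ranking Hoang above Ivanov: 1 + 3 + 1 + 4 = 9.
Ballots ranking Ivanov above Hoang: 19 − 9 = 10.
Ivanov wins the head-to-head 10–9.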